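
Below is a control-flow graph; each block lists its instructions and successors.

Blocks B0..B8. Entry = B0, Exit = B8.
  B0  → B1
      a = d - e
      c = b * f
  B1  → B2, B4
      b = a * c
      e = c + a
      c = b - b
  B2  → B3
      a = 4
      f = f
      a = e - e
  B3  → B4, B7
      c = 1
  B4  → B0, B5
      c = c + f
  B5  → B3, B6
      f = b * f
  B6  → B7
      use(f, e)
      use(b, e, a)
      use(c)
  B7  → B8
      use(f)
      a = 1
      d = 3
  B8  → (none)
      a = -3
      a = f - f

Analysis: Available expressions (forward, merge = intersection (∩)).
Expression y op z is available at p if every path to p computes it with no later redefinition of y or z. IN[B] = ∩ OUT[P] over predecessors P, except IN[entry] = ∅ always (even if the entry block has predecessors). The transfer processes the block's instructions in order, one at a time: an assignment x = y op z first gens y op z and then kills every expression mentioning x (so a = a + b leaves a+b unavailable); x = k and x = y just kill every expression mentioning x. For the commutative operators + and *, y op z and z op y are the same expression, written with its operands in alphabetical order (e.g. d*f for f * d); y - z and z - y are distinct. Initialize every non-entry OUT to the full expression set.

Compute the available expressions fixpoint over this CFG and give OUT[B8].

Per-block solution:
  B0: | IN={} | OUT={b*f, d-e}
  B1: | IN={b*f, d-e} | OUT={b-b}
  B2: | IN={b-b} | OUT={b-b, e-e}
  B3: | IN={b-b} | OUT={b-b}
  B4: | IN={b-b} | OUT={b-b}
  B5: | IN={b-b} | OUT={b-b}
  B6: | IN={b-b} | OUT={b-b}
  B7: | IN={b-b} | OUT={b-b}
  B8: | IN={b-b} | OUT={b-b, f-f}

Merge at B8: IN[B8] = OUT[B7] = {b-b}
Applying B8's transfer function to that IN value gives OUT[B8] (row B8 above).

Answer: {b-b, f-f}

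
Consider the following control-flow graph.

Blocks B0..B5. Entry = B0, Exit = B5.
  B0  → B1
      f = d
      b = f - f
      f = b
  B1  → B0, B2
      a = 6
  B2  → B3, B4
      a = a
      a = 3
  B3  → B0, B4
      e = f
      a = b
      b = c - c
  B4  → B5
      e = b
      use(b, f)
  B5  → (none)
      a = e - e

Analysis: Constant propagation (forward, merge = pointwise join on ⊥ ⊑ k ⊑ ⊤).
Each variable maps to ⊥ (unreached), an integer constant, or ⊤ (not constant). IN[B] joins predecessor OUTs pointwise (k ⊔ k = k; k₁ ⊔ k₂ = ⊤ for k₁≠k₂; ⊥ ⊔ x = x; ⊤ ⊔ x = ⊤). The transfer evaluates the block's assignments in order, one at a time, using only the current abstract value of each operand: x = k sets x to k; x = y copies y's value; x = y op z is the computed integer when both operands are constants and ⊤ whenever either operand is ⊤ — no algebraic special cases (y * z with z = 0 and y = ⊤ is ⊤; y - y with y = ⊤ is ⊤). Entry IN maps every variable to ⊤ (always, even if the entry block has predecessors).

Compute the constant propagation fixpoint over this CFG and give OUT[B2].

Converged values:
  B0: | IN=(all ⊤) | OUT=(all ⊤)
  B1: | IN=(all ⊤) | OUT={a:6; rest ⊤}
  B2: | IN={a:6; rest ⊤} | OUT={a:3; rest ⊤}
  B3: | IN={a:3; rest ⊤} | OUT=(all ⊤)
  B4: | IN=(all ⊤) | OUT=(all ⊤)
  B5: | IN=(all ⊤) | OUT=(all ⊤)

Merge at B2: IN[B2] = OUT[B1] = {a: 6, b: ⊤, c: ⊤, d: ⊤, e: ⊤, f: ⊤}
Applying B2's transfer function to that IN value gives OUT[B2] (row B2 above).

Answer: {a: 3, b: ⊤, c: ⊤, d: ⊤, e: ⊤, f: ⊤}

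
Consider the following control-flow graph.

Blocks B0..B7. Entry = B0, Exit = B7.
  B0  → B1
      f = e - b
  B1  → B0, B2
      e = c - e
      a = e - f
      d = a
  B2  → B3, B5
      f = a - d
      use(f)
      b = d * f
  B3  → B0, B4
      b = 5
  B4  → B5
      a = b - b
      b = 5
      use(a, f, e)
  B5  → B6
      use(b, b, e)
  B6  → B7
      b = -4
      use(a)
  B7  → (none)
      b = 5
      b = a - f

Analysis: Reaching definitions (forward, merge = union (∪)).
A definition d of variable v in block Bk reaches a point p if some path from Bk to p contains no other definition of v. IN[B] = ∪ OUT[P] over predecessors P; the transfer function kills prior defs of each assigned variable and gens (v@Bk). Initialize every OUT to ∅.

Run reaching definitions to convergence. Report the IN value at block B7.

Converged values:
  B0:  IN={a@B1, b@B3, d@B1, e@B1, f@B0, f@B2}  OUT={a@B1, b@B3, d@B1, e@B1, f@B0}
  B1:  IN={a@B1, b@B3, d@B1, e@B1, f@B0}  OUT={a@B1, b@B3, d@B1, e@B1, f@B0}
  B2:  IN={a@B1, b@B3, d@B1, e@B1, f@B0}  OUT={a@B1, b@B2, d@B1, e@B1, f@B2}
  B3:  IN={a@B1, b@B2, d@B1, e@B1, f@B2}  OUT={a@B1, b@B3, d@B1, e@B1, f@B2}
  B4:  IN={a@B1, b@B3, d@B1, e@B1, f@B2}  OUT={a@B4, b@B4, d@B1, e@B1, f@B2}
  B5:  IN={a@B1, a@B4, b@B2, b@B4, d@B1, e@B1, f@B2}  OUT={a@B1, a@B4, b@B2, b@B4, d@B1, e@B1, f@B2}
  B6:  IN={a@B1, a@B4, b@B2, b@B4, d@B1, e@B1, f@B2}  OUT={a@B1, a@B4, b@B6, d@B1, e@B1, f@B2}
  B7:  IN={a@B1, a@B4, b@B6, d@B1, e@B1, f@B2}  OUT={a@B1, a@B4, b@B7, d@B1, e@B1, f@B2}

Merge at B7: IN[B7] = OUT[B6] = {a@B1, a@B4, b@B6, d@B1, e@B1, f@B2}

Answer: {a@B1, a@B4, b@B6, d@B1, e@B1, f@B2}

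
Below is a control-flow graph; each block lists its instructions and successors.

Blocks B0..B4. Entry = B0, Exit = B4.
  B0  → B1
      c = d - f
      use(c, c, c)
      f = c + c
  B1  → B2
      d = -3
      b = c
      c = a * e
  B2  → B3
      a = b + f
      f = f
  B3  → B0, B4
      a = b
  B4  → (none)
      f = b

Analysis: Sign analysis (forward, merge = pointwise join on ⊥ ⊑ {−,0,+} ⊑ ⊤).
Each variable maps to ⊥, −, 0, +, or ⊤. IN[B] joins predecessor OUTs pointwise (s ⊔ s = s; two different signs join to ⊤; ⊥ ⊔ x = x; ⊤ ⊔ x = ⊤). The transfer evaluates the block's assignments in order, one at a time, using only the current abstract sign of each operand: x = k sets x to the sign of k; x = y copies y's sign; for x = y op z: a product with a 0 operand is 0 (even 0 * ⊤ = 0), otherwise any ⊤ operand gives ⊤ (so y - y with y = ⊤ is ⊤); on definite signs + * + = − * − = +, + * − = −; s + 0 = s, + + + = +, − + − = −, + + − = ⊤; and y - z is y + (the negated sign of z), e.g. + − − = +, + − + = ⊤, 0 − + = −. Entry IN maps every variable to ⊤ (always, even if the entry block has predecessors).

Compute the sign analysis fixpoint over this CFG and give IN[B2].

Answer: {a: ⊤, b: ⊤, c: ⊤, d: -, e: ⊤, f: ⊤}

Trace:
Fixpoint table:
  B0: | IN=(all ⊤) | OUT=(all ⊤)
  B1: | IN=(all ⊤) | OUT={d:-; rest ⊤}
  B2: | IN={d:-; rest ⊤} | OUT={d:-; rest ⊤}
  B3: | IN={d:-; rest ⊤} | OUT={d:-; rest ⊤}
  B4: | IN={d:-; rest ⊤} | OUT={d:-; rest ⊤}

Merge at B2: IN[B2] = OUT[B1] = {a: ⊤, b: ⊤, c: ⊤, d: -, e: ⊤, f: ⊤}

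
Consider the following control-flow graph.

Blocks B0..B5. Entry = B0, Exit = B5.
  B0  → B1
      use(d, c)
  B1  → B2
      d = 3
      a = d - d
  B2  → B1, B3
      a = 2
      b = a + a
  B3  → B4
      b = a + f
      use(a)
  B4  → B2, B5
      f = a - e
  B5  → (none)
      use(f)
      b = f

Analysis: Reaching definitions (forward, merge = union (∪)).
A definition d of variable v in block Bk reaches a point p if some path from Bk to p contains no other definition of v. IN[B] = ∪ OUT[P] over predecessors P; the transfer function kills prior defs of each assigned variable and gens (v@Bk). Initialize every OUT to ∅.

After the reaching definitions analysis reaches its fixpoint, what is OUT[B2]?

Answer: {a@B2, b@B2, d@B1, f@B4}

Trace:
Converged values:
  B0:  IN={}  OUT={}
  B1:  IN={a@B2, b@B2, d@B1, f@B4}  OUT={a@B1, b@B2, d@B1, f@B4}
  B2:  IN={a@B1, a@B2, b@B2, b@B3, d@B1, f@B4}  OUT={a@B2, b@B2, d@B1, f@B4}
  B3:  IN={a@B2, b@B2, d@B1, f@B4}  OUT={a@B2, b@B3, d@B1, f@B4}
  B4:  IN={a@B2, b@B3, d@B1, f@B4}  OUT={a@B2, b@B3, d@B1, f@B4}
  B5:  IN={a@B2, b@B3, d@B1, f@B4}  OUT={a@B2, b@B5, d@B1, f@B4}

Merge at B2: IN[B2] = OUT[B1] ⊔ OUT[B4] = {a@B1, a@B2, b@B2, b@B3, d@B1, f@B4}
Applying B2's transfer function to that IN value gives OUT[B2] (row B2 above).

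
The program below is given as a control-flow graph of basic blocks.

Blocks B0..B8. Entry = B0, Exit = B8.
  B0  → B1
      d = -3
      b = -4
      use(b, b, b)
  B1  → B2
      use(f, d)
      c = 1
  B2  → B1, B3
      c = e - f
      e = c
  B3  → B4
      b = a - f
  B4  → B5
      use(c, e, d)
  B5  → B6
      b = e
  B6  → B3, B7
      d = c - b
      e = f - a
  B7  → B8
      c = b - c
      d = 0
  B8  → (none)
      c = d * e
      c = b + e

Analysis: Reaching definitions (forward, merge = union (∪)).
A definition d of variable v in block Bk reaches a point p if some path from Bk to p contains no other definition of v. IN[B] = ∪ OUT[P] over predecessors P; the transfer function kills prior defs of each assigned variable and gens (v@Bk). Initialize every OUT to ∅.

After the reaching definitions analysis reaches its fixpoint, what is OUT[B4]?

Fixpoint table:
  B0:  IN={}  OUT={b@B0, d@B0}
  B1:  IN={b@B0, c@B2, d@B0, e@B2}  OUT={b@B0, c@B1, d@B0, e@B2}
  B2:  IN={b@B0, c@B1, d@B0, e@B2}  OUT={b@B0, c@B2, d@B0, e@B2}
  B3:  IN={b@B0, b@B5, c@B2, d@B0, d@B6, e@B2, e@B6}  OUT={b@B3, c@B2, d@B0, d@B6, e@B2, e@B6}
  B4:  IN={b@B3, c@B2, d@B0, d@B6, e@B2, e@B6}  OUT={b@B3, c@B2, d@B0, d@B6, e@B2, e@B6}
  B5:  IN={b@B3, c@B2, d@B0, d@B6, e@B2, e@B6}  OUT={b@B5, c@B2, d@B0, d@B6, e@B2, e@B6}
  B6:  IN={b@B5, c@B2, d@B0, d@B6, e@B2, e@B6}  OUT={b@B5, c@B2, d@B6, e@B6}
  B7:  IN={b@B5, c@B2, d@B6, e@B6}  OUT={b@B5, c@B7, d@B7, e@B6}
  B8:  IN={b@B5, c@B7, d@B7, e@B6}  OUT={b@B5, c@B8, d@B7, e@B6}

Merge at B4: IN[B4] = OUT[B3] = {b@B3, c@B2, d@B0, d@B6, e@B2, e@B6}
Applying B4's transfer function to that IN value gives OUT[B4] (row B4 above).

Answer: {b@B3, c@B2, d@B0, d@B6, e@B2, e@B6}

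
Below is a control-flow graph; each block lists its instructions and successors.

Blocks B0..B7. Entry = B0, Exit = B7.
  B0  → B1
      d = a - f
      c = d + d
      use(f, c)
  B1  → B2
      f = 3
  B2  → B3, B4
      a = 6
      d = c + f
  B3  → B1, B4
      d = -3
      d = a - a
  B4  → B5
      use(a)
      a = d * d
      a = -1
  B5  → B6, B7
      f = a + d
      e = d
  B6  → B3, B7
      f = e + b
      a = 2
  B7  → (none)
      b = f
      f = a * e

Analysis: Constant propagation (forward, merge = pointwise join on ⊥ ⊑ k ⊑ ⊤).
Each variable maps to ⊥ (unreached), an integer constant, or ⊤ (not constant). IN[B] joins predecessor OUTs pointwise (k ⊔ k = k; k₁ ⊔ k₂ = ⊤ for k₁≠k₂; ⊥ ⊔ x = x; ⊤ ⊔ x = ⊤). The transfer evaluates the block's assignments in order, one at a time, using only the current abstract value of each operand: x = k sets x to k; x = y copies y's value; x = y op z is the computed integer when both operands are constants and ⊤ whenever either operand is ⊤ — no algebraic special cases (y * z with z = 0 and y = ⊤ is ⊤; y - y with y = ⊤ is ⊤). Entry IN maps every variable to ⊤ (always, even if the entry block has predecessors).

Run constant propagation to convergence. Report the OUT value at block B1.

Per-block solution:
  B0:   IN=(all ⊤)   OUT=(all ⊤)
  B1:   IN=(all ⊤)   OUT={f:3; rest ⊤}
  B2:   IN={f:3; rest ⊤}   OUT={a:6, f:3; rest ⊤}
  B3:   IN=(all ⊤)   OUT=(all ⊤)
  B4:   IN=(all ⊤)   OUT={a:-1; rest ⊤}
  B5:   IN={a:-1; rest ⊤}   OUT={a:-1; rest ⊤}
  B6:   IN={a:-1; rest ⊤}   OUT={a:2; rest ⊤}
  B7:   IN=(all ⊤)   OUT=(all ⊤)

Merge at B1: IN[B1] = OUT[B0] ⊔ OUT[B3] = {a: ⊤, b: ⊤, c: ⊤, d: ⊤, e: ⊤, f: ⊤}
Applying B1's transfer function to that IN value gives OUT[B1] (row B1 above).

Answer: {a: ⊤, b: ⊤, c: ⊤, d: ⊤, e: ⊤, f: 3}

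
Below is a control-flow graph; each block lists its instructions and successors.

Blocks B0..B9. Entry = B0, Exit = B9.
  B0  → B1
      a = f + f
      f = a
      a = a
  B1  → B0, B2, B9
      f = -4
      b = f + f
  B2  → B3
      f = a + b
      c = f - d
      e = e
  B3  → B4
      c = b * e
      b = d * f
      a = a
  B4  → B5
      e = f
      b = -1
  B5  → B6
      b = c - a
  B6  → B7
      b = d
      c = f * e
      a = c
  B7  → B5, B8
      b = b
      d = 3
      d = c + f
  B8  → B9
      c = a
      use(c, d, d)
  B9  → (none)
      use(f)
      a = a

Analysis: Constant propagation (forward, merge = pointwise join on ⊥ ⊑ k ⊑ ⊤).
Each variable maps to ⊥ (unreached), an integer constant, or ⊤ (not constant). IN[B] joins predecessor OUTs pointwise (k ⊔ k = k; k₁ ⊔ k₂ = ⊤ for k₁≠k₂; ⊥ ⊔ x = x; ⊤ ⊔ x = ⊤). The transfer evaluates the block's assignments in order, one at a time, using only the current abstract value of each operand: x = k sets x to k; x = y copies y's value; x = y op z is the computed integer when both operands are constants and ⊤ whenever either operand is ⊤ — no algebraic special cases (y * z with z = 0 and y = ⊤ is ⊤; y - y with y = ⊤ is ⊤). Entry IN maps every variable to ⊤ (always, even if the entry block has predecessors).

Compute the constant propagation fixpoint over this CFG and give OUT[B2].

Converged values:
  B0:  IN=(all ⊤)  OUT=(all ⊤)
  B1:  IN=(all ⊤)  OUT={b:-8, f:-4; rest ⊤}
  B2:  IN={b:-8, f:-4; rest ⊤}  OUT={b:-8; rest ⊤}
  B3:  IN={b:-8; rest ⊤}  OUT=(all ⊤)
  B4:  IN=(all ⊤)  OUT={b:-1; rest ⊤}
  B5:  IN=(all ⊤)  OUT=(all ⊤)
  B6:  IN=(all ⊤)  OUT=(all ⊤)
  B7:  IN=(all ⊤)  OUT=(all ⊤)
  B8:  IN=(all ⊤)  OUT=(all ⊤)
  B9:  IN=(all ⊤)  OUT=(all ⊤)

Merge at B2: IN[B2] = OUT[B1] = {a: ⊤, b: -8, c: ⊤, d: ⊤, e: ⊤, f: -4}
Applying B2's transfer function to that IN value gives OUT[B2] (row B2 above).

Answer: {a: ⊤, b: -8, c: ⊤, d: ⊤, e: ⊤, f: ⊤}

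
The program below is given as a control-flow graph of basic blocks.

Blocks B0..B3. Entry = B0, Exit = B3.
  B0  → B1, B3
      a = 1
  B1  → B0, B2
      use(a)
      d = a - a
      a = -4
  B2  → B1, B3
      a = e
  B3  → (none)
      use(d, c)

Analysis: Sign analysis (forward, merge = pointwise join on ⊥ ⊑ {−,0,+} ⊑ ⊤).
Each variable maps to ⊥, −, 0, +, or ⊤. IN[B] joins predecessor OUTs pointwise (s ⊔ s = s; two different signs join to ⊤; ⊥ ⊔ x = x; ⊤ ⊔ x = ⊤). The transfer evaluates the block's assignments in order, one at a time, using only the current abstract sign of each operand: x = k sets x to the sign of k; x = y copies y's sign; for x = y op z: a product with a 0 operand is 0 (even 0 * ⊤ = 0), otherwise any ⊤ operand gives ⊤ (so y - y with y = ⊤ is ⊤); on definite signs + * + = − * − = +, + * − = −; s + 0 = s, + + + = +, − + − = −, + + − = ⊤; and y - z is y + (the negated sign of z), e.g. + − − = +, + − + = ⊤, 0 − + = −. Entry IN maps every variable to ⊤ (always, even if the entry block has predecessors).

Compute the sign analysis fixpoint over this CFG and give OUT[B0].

Converged values:
  B0:   IN=(all ⊤)   OUT={a:+; rest ⊤}
  B1:   IN=(all ⊤)   OUT={a:-; rest ⊤}
  B2:   IN={a:-; rest ⊤}   OUT=(all ⊤)
  B3:   IN=(all ⊤)   OUT=(all ⊤)

Merge at B0 (entry node, so the boundary value (all ⊤) is joined with the incoming edge(s)): IN[B0] = (all ⊤) ⊔ OUT[B1] = {a: ⊤, b: ⊤, c: ⊤, d: ⊤, e: ⊤, f: ⊤}
Applying B0's transfer function to that IN value gives OUT[B0] (row B0 above).

Answer: {a: +, b: ⊤, c: ⊤, d: ⊤, e: ⊤, f: ⊤}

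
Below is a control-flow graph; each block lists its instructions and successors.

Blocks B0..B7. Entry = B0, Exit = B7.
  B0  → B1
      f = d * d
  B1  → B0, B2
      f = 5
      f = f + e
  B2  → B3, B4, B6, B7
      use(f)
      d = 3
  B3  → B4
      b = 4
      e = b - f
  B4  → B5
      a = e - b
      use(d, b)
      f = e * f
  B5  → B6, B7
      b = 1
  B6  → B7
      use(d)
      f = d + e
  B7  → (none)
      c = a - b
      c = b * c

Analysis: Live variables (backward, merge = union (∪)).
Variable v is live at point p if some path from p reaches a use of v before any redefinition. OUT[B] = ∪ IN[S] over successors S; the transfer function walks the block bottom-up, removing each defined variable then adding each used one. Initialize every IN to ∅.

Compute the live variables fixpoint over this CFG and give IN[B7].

Answer: {a, b}

Derivation:
Per-block solution:
  B0:   IN={a, b, d, e}   OUT={a, b, d, e}
  B1:   IN={a, b, d, e}   OUT={a, b, d, e, f}
  B2:   IN={a, b, e, f}   OUT={a, b, d, e, f}
  B3:   IN={d, f}   OUT={b, d, e, f}
  B4:   IN={b, d, e, f}   OUT={a, d, e}
  B5:   IN={a, d, e}   OUT={a, b, d, e}
  B6:   IN={a, b, d, e}   OUT={a, b}
  B7:   IN={a, b}   OUT={}

B7 is the boundary node: OUT[B7] = {}
Applying B7's transfer function to that OUT value gives IN[B7] (row B7 above).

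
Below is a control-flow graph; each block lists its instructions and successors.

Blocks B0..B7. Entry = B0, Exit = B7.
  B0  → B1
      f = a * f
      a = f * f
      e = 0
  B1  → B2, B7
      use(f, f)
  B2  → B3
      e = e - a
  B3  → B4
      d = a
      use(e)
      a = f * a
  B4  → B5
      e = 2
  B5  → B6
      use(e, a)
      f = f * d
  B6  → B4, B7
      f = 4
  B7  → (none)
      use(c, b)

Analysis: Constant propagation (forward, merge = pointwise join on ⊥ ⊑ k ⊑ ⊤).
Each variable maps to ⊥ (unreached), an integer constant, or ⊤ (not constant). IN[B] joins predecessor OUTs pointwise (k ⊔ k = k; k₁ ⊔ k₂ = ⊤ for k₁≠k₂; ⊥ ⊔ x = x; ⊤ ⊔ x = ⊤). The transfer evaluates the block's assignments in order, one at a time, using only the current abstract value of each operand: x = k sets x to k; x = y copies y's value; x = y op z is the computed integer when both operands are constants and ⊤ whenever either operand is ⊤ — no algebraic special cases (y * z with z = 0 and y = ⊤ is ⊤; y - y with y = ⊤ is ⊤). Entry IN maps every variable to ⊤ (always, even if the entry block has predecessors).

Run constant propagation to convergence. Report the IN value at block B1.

Converged values:
  B0:  IN=(all ⊤)  OUT={e:0; rest ⊤}
  B1:  IN={e:0; rest ⊤}  OUT={e:0; rest ⊤}
  B2:  IN={e:0; rest ⊤}  OUT=(all ⊤)
  B3:  IN=(all ⊤)  OUT=(all ⊤)
  B4:  IN=(all ⊤)  OUT={e:2; rest ⊤}
  B5:  IN={e:2; rest ⊤}  OUT={e:2; rest ⊤}
  B6:  IN={e:2; rest ⊤}  OUT={e:2, f:4; rest ⊤}
  B7:  IN=(all ⊤)  OUT=(all ⊤)

Merge at B1: IN[B1] = OUT[B0] = {a: ⊤, b: ⊤, c: ⊤, d: ⊤, e: 0, f: ⊤}

Answer: {a: ⊤, b: ⊤, c: ⊤, d: ⊤, e: 0, f: ⊤}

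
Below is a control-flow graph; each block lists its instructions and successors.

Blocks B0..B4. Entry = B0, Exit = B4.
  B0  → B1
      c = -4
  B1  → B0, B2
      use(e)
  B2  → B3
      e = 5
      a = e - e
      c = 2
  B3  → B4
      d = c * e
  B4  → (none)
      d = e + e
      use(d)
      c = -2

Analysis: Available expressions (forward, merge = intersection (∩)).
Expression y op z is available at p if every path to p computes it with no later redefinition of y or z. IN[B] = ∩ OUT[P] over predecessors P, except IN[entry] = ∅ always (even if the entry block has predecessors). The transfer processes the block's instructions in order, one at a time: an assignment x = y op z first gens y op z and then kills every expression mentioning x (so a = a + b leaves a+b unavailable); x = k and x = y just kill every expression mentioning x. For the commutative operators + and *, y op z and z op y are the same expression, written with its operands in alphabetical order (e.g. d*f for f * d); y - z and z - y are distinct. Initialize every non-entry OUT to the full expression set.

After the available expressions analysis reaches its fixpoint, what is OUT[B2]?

Answer: {e-e}

Working:
Converged values:
  B0: | IN={} | OUT={}
  B1: | IN={} | OUT={}
  B2: | IN={} | OUT={e-e}
  B3: | IN={e-e} | OUT={c*e, e-e}
  B4: | IN={c*e, e-e} | OUT={e+e, e-e}

Merge at B2: IN[B2] = OUT[B1] = {}
Applying B2's transfer function to that IN value gives OUT[B2] (row B2 above).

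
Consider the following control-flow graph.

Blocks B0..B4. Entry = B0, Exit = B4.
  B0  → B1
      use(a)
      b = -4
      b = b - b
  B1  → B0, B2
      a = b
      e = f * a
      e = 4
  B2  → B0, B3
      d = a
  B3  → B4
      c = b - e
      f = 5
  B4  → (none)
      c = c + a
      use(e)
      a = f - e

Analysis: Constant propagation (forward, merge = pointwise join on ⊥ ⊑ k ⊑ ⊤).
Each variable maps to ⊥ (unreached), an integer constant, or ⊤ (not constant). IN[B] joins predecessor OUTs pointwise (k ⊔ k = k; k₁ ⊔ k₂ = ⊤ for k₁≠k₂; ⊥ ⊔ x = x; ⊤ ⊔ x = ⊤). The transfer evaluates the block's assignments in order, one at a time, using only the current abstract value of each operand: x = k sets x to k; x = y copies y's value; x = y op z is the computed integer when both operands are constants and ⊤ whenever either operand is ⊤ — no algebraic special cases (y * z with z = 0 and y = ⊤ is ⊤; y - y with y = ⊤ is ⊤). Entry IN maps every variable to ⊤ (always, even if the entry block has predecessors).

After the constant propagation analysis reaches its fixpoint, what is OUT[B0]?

Answer: {a: ⊤, b: 0, c: ⊤, d: ⊤, e: ⊤, f: ⊤}

Derivation:
Per-block solution:
  B0:  IN=(all ⊤)  OUT={b:0; rest ⊤}
  B1:  IN={b:0; rest ⊤}  OUT={a:0, b:0, e:4; rest ⊤}
  B2:  IN={a:0, b:0, e:4; rest ⊤}  OUT={a:0, b:0, d:0, e:4; rest ⊤}
  B3:  IN={a:0, b:0, d:0, e:4; rest ⊤}  OUT={a:0, b:0, c:-4, d:0, e:4, f:5; rest ⊤}
  B4:  IN={a:0, b:0, c:-4, d:0, e:4, f:5; rest ⊤}  OUT={a:1, b:0, c:-4, d:0, e:4, f:5; rest ⊤}

Merge at B0 (entry node, so the boundary value (all ⊤) is joined with the incoming edge(s)): IN[B0] = (all ⊤) ⊔ OUT[B1] ⊔ OUT[B2] = {a: ⊤, b: ⊤, c: ⊤, d: ⊤, e: ⊤, f: ⊤}
Applying B0's transfer function to that IN value gives OUT[B0] (row B0 above).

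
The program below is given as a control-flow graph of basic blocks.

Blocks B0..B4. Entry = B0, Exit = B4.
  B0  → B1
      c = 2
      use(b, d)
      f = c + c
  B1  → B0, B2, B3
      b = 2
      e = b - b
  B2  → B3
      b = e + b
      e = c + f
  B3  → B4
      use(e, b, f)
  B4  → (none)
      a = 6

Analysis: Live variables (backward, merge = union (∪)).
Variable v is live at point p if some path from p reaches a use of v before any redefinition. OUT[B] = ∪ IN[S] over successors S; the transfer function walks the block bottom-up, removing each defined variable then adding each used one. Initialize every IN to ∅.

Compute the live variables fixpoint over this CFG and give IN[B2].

Answer: {b, c, e, f}

Working:
Converged values:
  B0: | IN={b, d} | OUT={c, d, f}
  B1: | IN={c, d, f} | OUT={b, c, d, e, f}
  B2: | IN={b, c, e, f} | OUT={b, e, f}
  B3: | IN={b, e, f} | OUT={}
  B4: | IN={} | OUT={}

Merge at B2: OUT[B2] = IN[B3] = {b, e, f}
Applying B2's transfer function to that OUT value gives IN[B2] (row B2 above).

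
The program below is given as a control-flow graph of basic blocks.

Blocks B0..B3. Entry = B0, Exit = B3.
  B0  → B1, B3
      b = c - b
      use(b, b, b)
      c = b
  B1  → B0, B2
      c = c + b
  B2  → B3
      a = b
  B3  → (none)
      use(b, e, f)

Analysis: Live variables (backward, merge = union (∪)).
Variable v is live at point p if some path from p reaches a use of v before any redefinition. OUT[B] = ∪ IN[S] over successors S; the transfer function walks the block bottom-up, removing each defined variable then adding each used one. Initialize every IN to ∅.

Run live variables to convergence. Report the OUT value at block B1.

Converged values:
  B0:  IN={b, c, e, f}  OUT={b, c, e, f}
  B1:  IN={b, c, e, f}  OUT={b, c, e, f}
  B2:  IN={b, e, f}  OUT={b, e, f}
  B3:  IN={b, e, f}  OUT={}

Merge at B1: OUT[B1] = IN[B0] ⊔ IN[B2] = {b, c, e, f}

Answer: {b, c, e, f}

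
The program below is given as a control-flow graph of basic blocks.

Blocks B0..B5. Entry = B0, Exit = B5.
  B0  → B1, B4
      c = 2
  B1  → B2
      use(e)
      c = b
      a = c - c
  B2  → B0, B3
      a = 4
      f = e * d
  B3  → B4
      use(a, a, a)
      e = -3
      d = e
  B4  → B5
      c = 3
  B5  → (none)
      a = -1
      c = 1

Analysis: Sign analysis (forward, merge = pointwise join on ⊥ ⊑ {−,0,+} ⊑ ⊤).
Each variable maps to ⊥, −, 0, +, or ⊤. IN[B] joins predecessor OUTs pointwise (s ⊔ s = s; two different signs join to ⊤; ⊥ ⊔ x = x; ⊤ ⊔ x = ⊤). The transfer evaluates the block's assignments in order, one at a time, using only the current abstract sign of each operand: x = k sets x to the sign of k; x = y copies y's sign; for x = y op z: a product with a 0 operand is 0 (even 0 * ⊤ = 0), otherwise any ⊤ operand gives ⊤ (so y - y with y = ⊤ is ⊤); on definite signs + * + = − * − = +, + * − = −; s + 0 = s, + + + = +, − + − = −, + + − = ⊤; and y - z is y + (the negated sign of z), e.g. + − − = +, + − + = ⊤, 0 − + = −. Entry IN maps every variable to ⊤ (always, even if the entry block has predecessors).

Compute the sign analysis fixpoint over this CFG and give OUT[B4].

Answer: {a: ⊤, b: ⊤, c: +, d: ⊤, e: ⊤, f: ⊤}

Trace:
Fixpoint table:
  B0:  IN=(all ⊤)  OUT={c:+; rest ⊤}
  B1:  IN={c:+; rest ⊤}  OUT=(all ⊤)
  B2:  IN=(all ⊤)  OUT={a:+; rest ⊤}
  B3:  IN={a:+; rest ⊤}  OUT={a:+, d:-, e:-; rest ⊤}
  B4:  IN=(all ⊤)  OUT={c:+; rest ⊤}
  B5:  IN={c:+; rest ⊤}  OUT={a:-, c:+; rest ⊤}

Merge at B4: IN[B4] = OUT[B0] ⊔ OUT[B3] = {a: ⊤, b: ⊤, c: ⊤, d: ⊤, e: ⊤, f: ⊤}
Applying B4's transfer function to that IN value gives OUT[B4] (row B4 above).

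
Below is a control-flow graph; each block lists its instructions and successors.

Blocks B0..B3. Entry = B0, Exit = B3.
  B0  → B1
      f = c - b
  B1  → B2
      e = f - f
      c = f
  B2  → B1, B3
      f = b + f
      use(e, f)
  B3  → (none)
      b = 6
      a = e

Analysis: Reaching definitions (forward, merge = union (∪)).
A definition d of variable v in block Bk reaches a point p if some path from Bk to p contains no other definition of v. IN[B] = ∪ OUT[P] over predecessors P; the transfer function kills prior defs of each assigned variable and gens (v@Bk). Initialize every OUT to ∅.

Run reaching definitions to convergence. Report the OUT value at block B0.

Answer: {f@B0}

Trace:
Converged values:
  B0: | IN={} | OUT={f@B0}
  B1: | IN={c@B1, e@B1, f@B0, f@B2} | OUT={c@B1, e@B1, f@B0, f@B2}
  B2: | IN={c@B1, e@B1, f@B0, f@B2} | OUT={c@B1, e@B1, f@B2}
  B3: | IN={c@B1, e@B1, f@B2} | OUT={a@B3, b@B3, c@B1, e@B1, f@B2}

B0 is the boundary node: IN[B0] = {}
Applying B0's transfer function to that IN value gives OUT[B0] (row B0 above).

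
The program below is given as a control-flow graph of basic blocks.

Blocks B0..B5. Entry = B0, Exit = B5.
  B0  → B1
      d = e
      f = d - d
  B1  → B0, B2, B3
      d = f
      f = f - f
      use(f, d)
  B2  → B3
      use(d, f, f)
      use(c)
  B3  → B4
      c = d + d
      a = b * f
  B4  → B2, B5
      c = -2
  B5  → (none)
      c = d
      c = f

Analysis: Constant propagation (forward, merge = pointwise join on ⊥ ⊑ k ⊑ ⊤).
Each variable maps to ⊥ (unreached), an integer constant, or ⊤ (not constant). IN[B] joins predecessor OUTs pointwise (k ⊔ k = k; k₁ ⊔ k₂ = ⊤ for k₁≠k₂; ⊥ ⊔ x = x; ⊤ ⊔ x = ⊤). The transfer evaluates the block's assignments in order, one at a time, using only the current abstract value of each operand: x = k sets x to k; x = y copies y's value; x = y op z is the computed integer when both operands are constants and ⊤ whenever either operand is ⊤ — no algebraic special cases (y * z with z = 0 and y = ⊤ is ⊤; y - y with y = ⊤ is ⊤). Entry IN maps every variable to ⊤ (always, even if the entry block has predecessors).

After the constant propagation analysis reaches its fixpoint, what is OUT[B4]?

Answer: {a: ⊤, b: ⊤, c: -2, d: ⊤, e: ⊤, f: ⊤}

Working:
Per-block solution:
  B0:   IN=(all ⊤)   OUT=(all ⊤)
  B1:   IN=(all ⊤)   OUT=(all ⊤)
  B2:   IN=(all ⊤)   OUT=(all ⊤)
  B3:   IN=(all ⊤)   OUT=(all ⊤)
  B4:   IN=(all ⊤)   OUT={c:-2; rest ⊤}
  B5:   IN={c:-2; rest ⊤}   OUT=(all ⊤)

Merge at B4: IN[B4] = OUT[B3] = {a: ⊤, b: ⊤, c: ⊤, d: ⊤, e: ⊤, f: ⊤}
Applying B4's transfer function to that IN value gives OUT[B4] (row B4 above).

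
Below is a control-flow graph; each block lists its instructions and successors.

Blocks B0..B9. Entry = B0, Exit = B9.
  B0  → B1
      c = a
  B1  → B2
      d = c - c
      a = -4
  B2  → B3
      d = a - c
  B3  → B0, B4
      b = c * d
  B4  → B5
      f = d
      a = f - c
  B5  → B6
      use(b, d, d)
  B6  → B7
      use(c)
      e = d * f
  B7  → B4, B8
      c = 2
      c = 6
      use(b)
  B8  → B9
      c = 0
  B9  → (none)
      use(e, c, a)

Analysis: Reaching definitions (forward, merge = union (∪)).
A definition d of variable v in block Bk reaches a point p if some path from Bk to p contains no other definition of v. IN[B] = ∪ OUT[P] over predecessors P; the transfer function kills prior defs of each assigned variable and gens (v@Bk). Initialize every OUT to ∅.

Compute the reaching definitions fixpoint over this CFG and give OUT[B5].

Answer: {a@B4, b@B3, c@B0, c@B7, d@B2, e@B6, f@B4}

Trace:
Fixpoint table:
  B0: | IN={a@B1, b@B3, c@B0, d@B2} | OUT={a@B1, b@B3, c@B0, d@B2}
  B1: | IN={a@B1, b@B3, c@B0, d@B2} | OUT={a@B1, b@B3, c@B0, d@B1}
  B2: | IN={a@B1, b@B3, c@B0, d@B1} | OUT={a@B1, b@B3, c@B0, d@B2}
  B3: | IN={a@B1, b@B3, c@B0, d@B2} | OUT={a@B1, b@B3, c@B0, d@B2}
  B4: | IN={a@B1, a@B4, b@B3, c@B0, c@B7, d@B2, e@B6, f@B4} | OUT={a@B4, b@B3, c@B0, c@B7, d@B2, e@B6, f@B4}
  B5: | IN={a@B4, b@B3, c@B0, c@B7, d@B2, e@B6, f@B4} | OUT={a@B4, b@B3, c@B0, c@B7, d@B2, e@B6, f@B4}
  B6: | IN={a@B4, b@B3, c@B0, c@B7, d@B2, e@B6, f@B4} | OUT={a@B4, b@B3, c@B0, c@B7, d@B2, e@B6, f@B4}
  B7: | IN={a@B4, b@B3, c@B0, c@B7, d@B2, e@B6, f@B4} | OUT={a@B4, b@B3, c@B7, d@B2, e@B6, f@B4}
  B8: | IN={a@B4, b@B3, c@B7, d@B2, e@B6, f@B4} | OUT={a@B4, b@B3, c@B8, d@B2, e@B6, f@B4}
  B9: | IN={a@B4, b@B3, c@B8, d@B2, e@B6, f@B4} | OUT={a@B4, b@B3, c@B8, d@B2, e@B6, f@B4}

Merge at B5: IN[B5] = OUT[B4] = {a@B4, b@B3, c@B0, c@B7, d@B2, e@B6, f@B4}
Applying B5's transfer function to that IN value gives OUT[B5] (row B5 above).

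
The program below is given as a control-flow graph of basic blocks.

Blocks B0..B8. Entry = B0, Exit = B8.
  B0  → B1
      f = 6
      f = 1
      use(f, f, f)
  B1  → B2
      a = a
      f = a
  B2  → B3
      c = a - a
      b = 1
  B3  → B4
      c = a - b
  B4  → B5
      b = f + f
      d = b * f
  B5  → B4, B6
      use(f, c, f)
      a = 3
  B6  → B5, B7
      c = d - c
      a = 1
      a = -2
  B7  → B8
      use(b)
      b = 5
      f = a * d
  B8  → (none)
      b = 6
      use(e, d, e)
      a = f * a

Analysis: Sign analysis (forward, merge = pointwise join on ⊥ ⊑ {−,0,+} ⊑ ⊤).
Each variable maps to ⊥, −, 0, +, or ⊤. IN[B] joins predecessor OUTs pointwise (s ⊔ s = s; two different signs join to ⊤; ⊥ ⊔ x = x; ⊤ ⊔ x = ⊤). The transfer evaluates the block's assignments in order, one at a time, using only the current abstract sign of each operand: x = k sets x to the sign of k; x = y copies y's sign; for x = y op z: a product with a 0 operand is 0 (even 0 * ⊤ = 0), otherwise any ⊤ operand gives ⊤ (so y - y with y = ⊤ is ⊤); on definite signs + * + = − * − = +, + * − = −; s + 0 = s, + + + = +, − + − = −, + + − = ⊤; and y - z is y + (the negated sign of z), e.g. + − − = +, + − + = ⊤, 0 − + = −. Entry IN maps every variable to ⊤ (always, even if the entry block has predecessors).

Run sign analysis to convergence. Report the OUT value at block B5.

Answer: {a: +, b: ⊤, c: ⊤, d: ⊤, e: ⊤, f: ⊤}

Derivation:
Fixpoint table:
  B0:   IN=(all ⊤)   OUT={f:+; rest ⊤}
  B1:   IN={f:+; rest ⊤}   OUT=(all ⊤)
  B2:   IN=(all ⊤)   OUT={b:+; rest ⊤}
  B3:   IN={b:+; rest ⊤}   OUT={b:+; rest ⊤}
  B4:   IN=(all ⊤)   OUT=(all ⊤)
  B5:   IN=(all ⊤)   OUT={a:+; rest ⊤}
  B6:   IN={a:+; rest ⊤}   OUT={a:-; rest ⊤}
  B7:   IN={a:-; rest ⊤}   OUT={a:-, b:+; rest ⊤}
  B8:   IN={a:-, b:+; rest ⊤}   OUT={b:+; rest ⊤}

Merge at B5: IN[B5] = OUT[B4] ⊔ OUT[B6] = {a: ⊤, b: ⊤, c: ⊤, d: ⊤, e: ⊤, f: ⊤}
Applying B5's transfer function to that IN value gives OUT[B5] (row B5 above).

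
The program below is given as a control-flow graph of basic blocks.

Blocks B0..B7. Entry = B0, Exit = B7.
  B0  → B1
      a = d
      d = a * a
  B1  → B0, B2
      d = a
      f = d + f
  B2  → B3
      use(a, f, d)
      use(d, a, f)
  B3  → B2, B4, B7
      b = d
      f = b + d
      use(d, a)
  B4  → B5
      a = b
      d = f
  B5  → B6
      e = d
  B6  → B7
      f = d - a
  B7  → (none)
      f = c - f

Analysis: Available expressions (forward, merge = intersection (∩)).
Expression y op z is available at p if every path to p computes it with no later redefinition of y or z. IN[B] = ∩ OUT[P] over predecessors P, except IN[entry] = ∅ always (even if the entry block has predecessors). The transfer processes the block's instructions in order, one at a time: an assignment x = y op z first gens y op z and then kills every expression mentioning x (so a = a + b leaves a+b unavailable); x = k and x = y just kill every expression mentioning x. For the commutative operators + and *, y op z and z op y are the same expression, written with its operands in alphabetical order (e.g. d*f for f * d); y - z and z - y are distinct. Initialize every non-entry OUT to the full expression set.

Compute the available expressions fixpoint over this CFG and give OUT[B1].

Answer: {a*a}

Derivation:
Fixpoint table:
  B0:   IN={}   OUT={a*a}
  B1:   IN={a*a}   OUT={a*a}
  B2:   IN={a*a}   OUT={a*a}
  B3:   IN={a*a}   OUT={a*a, b+d}
  B4:   IN={a*a, b+d}   OUT={}
  B5:   IN={}   OUT={}
  B6:   IN={}   OUT={d-a}
  B7:   IN={}   OUT={}

Merge at B1: IN[B1] = OUT[B0] = {a*a}
Applying B1's transfer function to that IN value gives OUT[B1] (row B1 above).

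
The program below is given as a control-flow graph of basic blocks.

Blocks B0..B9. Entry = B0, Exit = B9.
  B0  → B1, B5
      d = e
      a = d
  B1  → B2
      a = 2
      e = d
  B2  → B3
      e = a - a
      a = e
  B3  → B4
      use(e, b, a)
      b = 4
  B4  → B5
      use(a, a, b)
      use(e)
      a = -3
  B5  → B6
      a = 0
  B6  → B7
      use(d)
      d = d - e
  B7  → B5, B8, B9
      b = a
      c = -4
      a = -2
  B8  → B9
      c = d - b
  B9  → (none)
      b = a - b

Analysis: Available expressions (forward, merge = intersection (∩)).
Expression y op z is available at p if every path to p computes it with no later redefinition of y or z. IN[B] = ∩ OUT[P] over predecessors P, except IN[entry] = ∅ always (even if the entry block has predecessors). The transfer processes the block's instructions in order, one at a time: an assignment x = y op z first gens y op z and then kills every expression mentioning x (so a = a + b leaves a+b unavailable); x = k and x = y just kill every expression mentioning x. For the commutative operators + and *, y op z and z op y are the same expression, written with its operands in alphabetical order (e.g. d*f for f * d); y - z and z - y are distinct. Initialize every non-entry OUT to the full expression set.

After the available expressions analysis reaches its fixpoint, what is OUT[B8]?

Converged values:
  B0:  IN={}  OUT={}
  B1:  IN={}  OUT={}
  B2:  IN={}  OUT={}
  B3:  IN={}  OUT={}
  B4:  IN={}  OUT={}
  B5:  IN={}  OUT={}
  B6:  IN={}  OUT={}
  B7:  IN={}  OUT={}
  B8:  IN={}  OUT={d-b}
  B9:  IN={}  OUT={}

Merge at B8: IN[B8] = OUT[B7] = {}
Applying B8's transfer function to that IN value gives OUT[B8] (row B8 above).

Answer: {d-b}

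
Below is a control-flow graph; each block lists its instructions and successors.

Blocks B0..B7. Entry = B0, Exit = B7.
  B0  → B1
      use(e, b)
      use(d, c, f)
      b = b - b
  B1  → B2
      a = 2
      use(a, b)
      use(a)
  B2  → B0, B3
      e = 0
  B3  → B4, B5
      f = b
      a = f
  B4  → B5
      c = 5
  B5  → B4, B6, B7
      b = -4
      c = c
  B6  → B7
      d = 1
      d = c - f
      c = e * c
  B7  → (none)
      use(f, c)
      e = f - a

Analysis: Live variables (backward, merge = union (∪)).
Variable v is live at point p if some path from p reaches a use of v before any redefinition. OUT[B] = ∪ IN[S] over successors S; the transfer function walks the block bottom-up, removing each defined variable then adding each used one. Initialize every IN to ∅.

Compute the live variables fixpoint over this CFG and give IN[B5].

Answer: {a, c, e, f}

Working:
Per-block solution:
  B0: | IN={b, c, d, e, f} | OUT={b, c, d, f}
  B1: | IN={b, c, d, f} | OUT={b, c, d, f}
  B2: | IN={b, c, d, f} | OUT={b, c, d, e, f}
  B3: | IN={b, c, e} | OUT={a, c, e, f}
  B4: | IN={a, e, f} | OUT={a, c, e, f}
  B5: | IN={a, c, e, f} | OUT={a, c, e, f}
  B6: | IN={a, c, e, f} | OUT={a, c, f}
  B7: | IN={a, c, f} | OUT={}

Merge at B5: OUT[B5] = IN[B4] ⊔ IN[B6] ⊔ IN[B7] = {a, c, e, f}
Applying B5's transfer function to that OUT value gives IN[B5] (row B5 above).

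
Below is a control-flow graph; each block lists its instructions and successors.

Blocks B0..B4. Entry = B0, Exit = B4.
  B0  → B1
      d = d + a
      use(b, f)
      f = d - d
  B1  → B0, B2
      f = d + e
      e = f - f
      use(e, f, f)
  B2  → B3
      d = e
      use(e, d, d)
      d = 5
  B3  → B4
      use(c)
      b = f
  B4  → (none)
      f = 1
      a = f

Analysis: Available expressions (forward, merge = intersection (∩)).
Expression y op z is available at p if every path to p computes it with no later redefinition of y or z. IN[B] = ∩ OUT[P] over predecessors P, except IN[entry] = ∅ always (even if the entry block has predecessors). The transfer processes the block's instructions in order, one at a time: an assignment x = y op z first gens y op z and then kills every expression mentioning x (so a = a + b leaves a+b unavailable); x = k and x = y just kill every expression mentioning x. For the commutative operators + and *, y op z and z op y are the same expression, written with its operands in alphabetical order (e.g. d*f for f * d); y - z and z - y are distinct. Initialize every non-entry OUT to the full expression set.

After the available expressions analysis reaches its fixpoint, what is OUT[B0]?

Answer: {d-d}

Derivation:
Fixpoint table:
  B0:   IN={}   OUT={d-d}
  B1:   IN={d-d}   OUT={d-d, f-f}
  B2:   IN={d-d, f-f}   OUT={f-f}
  B3:   IN={f-f}   OUT={f-f}
  B4:   IN={f-f}   OUT={}

Merge at B0 (entry node, so the boundary value {} is joined with the incoming edge(s)): IN[B0] = {} ∩ OUT[B1] = {}
Applying B0's transfer function to that IN value gives OUT[B0] (row B0 above).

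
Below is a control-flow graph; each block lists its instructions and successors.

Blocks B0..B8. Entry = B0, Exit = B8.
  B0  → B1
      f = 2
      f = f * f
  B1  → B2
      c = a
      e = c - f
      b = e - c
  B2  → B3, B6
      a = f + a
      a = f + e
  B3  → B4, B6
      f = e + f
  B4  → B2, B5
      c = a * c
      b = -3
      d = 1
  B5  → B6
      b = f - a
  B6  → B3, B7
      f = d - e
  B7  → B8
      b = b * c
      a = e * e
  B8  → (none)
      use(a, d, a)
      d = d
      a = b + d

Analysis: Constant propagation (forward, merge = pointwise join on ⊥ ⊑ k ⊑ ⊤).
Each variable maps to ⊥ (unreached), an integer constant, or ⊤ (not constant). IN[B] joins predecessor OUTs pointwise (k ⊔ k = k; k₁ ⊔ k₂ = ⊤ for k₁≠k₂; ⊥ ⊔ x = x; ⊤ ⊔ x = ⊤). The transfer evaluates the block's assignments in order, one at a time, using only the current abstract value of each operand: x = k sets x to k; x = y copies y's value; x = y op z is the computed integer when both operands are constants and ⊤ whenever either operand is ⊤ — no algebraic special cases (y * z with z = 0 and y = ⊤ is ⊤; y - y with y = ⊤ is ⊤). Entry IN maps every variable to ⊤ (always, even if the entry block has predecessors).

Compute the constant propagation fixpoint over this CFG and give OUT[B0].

Fixpoint table:
  B0:   IN=(all ⊤)   OUT={f:4; rest ⊤}
  B1:   IN={f:4; rest ⊤}   OUT={f:4; rest ⊤}
  B2:   IN=(all ⊤)   OUT=(all ⊤)
  B3:   IN=(all ⊤)   OUT=(all ⊤)
  B4:   IN=(all ⊤)   OUT={b:-3, d:1; rest ⊤}
  B5:   IN={b:-3, d:1; rest ⊤}   OUT={d:1; rest ⊤}
  B6:   IN=(all ⊤)   OUT=(all ⊤)
  B7:   IN=(all ⊤)   OUT=(all ⊤)
  B8:   IN=(all ⊤)   OUT=(all ⊤)

B0 is the boundary node: IN[B0] = {a: ⊤, b: ⊤, c: ⊤, d: ⊤, e: ⊤, f: ⊤}
Applying B0's transfer function to that IN value gives OUT[B0] (row B0 above).

Answer: {a: ⊤, b: ⊤, c: ⊤, d: ⊤, e: ⊤, f: 4}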